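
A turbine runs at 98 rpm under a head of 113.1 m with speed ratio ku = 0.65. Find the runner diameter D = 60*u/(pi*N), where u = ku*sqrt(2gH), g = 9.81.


u = 0.65 * sqrt(2*9.81*113.1) = 30.6192 m/s
D = 60 * 30.6192 / (pi * 98) = 5.9672 m


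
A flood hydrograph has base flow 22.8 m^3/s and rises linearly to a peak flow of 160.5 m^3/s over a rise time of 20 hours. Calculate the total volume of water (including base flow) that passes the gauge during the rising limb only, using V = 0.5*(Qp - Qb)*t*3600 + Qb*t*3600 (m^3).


V = 0.5*(160.5 - 22.8)*20*3600 + 22.8*20*3600 = 6.5988e+06 m^3


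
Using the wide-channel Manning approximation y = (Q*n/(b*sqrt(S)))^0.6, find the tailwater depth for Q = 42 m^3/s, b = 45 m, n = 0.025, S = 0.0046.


y = (42 * 0.025 / (45 * 0.0046^0.5))^0.6 = 0.5272 m


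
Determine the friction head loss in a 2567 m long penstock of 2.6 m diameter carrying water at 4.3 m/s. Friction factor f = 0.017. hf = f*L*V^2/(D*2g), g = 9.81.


hf = 0.017 * 2567 * 4.3^2 / (2.6 * 2 * 9.81) = 15.8176 m


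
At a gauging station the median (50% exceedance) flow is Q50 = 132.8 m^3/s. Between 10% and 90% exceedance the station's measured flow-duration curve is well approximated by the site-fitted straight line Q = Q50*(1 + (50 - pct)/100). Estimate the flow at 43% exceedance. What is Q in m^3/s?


Q = 132.8 * (1 + (50 - 43)/100) = 142.0960 m^3/s


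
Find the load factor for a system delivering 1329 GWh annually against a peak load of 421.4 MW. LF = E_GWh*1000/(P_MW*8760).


LF = 1329 * 1000 / (421.4 * 8760) = 0.3600


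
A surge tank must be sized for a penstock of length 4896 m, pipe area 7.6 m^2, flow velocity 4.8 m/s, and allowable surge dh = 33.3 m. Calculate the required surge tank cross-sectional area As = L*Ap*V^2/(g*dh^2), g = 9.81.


As = 4896 * 7.6 * 4.8^2 / (9.81 * 33.3^2) = 78.8098 m^2


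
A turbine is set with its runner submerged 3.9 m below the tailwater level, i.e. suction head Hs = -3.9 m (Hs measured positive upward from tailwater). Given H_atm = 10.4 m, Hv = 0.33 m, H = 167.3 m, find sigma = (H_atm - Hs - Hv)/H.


sigma = (10.4 - (-3.9) - 0.33) / 167.3 = 0.0835


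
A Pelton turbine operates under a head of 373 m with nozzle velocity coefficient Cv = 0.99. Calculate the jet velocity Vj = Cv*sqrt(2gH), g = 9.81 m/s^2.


Vj = 0.99 * sqrt(2*9.81*373) = 84.6914 m/s


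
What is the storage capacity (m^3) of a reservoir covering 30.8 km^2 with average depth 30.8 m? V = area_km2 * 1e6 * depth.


V = 30.8 * 1e6 * 30.8 = 9.4864e+08 m^3


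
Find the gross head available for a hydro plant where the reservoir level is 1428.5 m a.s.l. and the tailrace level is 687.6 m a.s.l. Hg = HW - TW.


Hg = 1428.5 - 687.6 = 740.9000 m


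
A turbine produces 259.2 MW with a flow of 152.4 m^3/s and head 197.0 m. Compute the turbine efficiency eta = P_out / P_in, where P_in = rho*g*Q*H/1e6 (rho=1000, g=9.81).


P_in = 1000 * 9.81 * 152.4 * 197.0 / 1e6 = 294.5237 MW
eta = 259.2 / 294.5237 = 0.8801


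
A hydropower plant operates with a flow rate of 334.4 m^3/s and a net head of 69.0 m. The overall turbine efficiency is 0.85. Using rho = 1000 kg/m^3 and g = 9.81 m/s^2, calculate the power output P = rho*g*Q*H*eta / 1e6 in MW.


P = 1000 * 9.81 * 334.4 * 69.0 * 0.85 / 1e6 = 192.3992 MW


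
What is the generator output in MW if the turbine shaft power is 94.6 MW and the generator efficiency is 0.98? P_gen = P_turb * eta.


P_gen = 94.6 * 0.98 = 92.7080 MW


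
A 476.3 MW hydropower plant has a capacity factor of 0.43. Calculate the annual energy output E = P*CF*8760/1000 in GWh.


E = 476.3 * 0.43 * 8760 / 1000 = 1794.1268 GWh


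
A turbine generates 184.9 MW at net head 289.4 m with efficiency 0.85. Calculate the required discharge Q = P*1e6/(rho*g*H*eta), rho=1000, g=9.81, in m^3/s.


Q = 184.9 * 1e6 / (1000 * 9.81 * 289.4 * 0.85) = 76.6215 m^3/s


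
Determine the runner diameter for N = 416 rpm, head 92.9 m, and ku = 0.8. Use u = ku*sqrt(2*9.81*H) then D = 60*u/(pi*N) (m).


u = 0.8 * sqrt(2*9.81*92.9) = 34.1545 m/s
D = 60 * 34.1545 / (pi * 416) = 1.5680 m


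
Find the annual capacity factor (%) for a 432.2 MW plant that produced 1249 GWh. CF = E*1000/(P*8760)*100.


CF = 1249 * 1000 / (432.2 * 8760) * 100 = 32.9893 %


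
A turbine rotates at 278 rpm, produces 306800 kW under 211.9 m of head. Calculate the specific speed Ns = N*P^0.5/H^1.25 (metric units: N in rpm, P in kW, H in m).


Ns = 278 * 306800^0.5 / 211.9^1.25 = 190.4622


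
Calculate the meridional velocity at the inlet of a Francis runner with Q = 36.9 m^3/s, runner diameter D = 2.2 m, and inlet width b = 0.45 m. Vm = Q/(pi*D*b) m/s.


Vm = 36.9 / (pi * 2.2 * 0.45) = 11.8643 m/s


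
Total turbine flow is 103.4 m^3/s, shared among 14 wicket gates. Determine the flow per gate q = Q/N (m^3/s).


q = 103.4 / 14 = 7.3857 m^3/s


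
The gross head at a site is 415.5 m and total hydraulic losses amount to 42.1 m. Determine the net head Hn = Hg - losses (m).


Hn = 415.5 - 42.1 = 373.4000 m


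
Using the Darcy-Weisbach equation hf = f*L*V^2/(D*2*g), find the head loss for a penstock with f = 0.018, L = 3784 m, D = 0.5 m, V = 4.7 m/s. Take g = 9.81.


hf = 0.018 * 3784 * 4.7^2 / (0.5 * 2 * 9.81) = 153.3735 m


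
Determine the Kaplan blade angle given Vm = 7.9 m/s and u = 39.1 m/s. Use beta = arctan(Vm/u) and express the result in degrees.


beta = arctan(7.9 / 39.1) = 11.4226 degrees


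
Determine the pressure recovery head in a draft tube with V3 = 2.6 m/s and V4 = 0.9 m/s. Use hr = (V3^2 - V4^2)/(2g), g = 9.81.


hr = (2.6^2 - 0.9^2) / (2*9.81) = 0.3033 m


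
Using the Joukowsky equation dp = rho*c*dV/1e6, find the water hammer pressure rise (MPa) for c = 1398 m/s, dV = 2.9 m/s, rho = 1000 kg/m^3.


dp = 1000 * 1398 * 2.9 / 1e6 = 4.0542 MPa


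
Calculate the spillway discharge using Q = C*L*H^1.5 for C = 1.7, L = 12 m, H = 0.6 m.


Q = 1.7 * 12 * 0.6^1.5 = 9.4811 m^3/s


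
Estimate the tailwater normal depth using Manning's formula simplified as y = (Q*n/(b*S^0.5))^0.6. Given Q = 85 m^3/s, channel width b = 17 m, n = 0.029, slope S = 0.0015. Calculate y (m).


y = (85 * 0.029 / (17 * 0.0015^0.5))^0.6 = 2.2080 m


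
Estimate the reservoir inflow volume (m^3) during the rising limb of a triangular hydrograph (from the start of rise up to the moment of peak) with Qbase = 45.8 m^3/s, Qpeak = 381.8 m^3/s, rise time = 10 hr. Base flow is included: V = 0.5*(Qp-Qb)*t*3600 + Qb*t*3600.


V = 0.5*(381.8 - 45.8)*10*3600 + 45.8*10*3600 = 7.6968e+06 m^3


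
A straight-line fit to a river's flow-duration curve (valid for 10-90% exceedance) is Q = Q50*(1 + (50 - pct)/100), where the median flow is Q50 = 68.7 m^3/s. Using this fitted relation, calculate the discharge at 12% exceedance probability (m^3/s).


Q = 68.7 * (1 + (50 - 12)/100) = 94.8060 m^3/s


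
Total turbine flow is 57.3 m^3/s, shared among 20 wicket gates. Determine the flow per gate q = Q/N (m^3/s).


q = 57.3 / 20 = 2.8650 m^3/s


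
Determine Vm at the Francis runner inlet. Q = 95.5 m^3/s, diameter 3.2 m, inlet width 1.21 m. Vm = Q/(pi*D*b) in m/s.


Vm = 95.5 / (pi * 3.2 * 1.21) = 7.8509 m/s


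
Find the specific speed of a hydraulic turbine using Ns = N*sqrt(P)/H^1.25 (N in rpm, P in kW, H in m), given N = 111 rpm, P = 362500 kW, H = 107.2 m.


Ns = 111 * 362500^0.5 / 107.2^1.25 = 193.7463


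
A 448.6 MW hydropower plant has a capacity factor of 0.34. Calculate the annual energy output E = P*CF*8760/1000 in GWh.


E = 448.6 * 0.34 * 8760 / 1000 = 1336.1102 GWh


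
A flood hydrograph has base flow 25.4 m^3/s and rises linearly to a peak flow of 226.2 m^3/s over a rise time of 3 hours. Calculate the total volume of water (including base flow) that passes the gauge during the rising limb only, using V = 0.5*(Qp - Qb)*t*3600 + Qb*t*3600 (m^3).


V = 0.5*(226.2 - 25.4)*3*3600 + 25.4*3*3600 = 1.3586e+06 m^3


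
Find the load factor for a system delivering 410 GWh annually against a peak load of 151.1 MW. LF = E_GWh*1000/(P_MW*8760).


LF = 410 * 1000 / (151.1 * 8760) = 0.3098


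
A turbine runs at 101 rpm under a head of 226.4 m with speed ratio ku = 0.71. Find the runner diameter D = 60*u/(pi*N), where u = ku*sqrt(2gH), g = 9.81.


u = 0.71 * sqrt(2*9.81*226.4) = 47.3201 m/s
D = 60 * 47.3201 / (pi * 101) = 8.9480 m


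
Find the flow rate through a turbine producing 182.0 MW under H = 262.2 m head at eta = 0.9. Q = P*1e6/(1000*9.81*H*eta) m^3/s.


Q = 182.0 * 1e6 / (1000 * 9.81 * 262.2 * 0.9) = 78.6189 m^3/s


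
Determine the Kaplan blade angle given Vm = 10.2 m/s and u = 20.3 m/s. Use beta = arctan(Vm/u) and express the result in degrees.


beta = arctan(10.2 / 20.3) = 26.6778 degrees


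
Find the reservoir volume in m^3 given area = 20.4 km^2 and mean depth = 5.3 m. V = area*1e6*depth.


V = 20.4 * 1e6 * 5.3 = 1.0812e+08 m^3


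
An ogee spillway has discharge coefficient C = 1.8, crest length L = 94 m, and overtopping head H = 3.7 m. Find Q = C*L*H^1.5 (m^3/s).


Q = 1.8 * 94 * 3.7^1.5 = 1204.2120 m^3/s


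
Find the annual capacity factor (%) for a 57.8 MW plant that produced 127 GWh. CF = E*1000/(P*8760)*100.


CF = 127 * 1000 / (57.8 * 8760) * 100 = 25.0826 %


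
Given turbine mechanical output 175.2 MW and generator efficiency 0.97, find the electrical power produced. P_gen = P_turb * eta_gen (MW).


P_gen = 175.2 * 0.97 = 169.9440 MW


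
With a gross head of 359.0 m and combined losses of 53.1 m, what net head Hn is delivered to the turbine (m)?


Hn = 359.0 - 53.1 = 305.9000 m


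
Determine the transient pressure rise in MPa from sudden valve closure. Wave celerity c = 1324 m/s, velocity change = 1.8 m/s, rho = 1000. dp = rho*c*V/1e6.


dp = 1000 * 1324 * 1.8 / 1e6 = 2.3832 MPa


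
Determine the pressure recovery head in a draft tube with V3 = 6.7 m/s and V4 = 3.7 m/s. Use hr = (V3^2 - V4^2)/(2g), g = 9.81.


hr = (6.7^2 - 3.7^2) / (2*9.81) = 1.5902 m


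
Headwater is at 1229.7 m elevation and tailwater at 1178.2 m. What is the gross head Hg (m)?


Hg = 1229.7 - 1178.2 = 51.5000 m


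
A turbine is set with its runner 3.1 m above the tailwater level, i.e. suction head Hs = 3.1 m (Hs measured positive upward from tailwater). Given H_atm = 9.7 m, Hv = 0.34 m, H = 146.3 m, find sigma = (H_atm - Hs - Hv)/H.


sigma = (9.7 - 3.1 - 0.34) / 146.3 = 0.0428


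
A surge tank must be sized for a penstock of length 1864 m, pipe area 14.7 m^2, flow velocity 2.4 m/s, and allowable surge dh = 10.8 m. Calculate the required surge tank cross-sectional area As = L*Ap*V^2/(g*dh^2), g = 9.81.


As = 1864 * 14.7 * 2.4^2 / (9.81 * 10.8^2) = 137.9333 m^2


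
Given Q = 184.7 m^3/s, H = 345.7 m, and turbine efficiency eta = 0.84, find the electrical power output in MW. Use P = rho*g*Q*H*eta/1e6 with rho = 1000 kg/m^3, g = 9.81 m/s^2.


P = 1000 * 9.81 * 184.7 * 345.7 * 0.84 / 1e6 = 526.1560 MW


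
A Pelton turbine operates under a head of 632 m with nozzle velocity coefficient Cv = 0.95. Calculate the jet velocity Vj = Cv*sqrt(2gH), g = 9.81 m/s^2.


Vj = 0.95 * sqrt(2*9.81*632) = 105.7868 m/s


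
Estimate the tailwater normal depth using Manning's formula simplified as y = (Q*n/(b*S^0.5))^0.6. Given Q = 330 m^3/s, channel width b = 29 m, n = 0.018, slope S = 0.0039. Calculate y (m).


y = (330 * 0.018 / (29 * 0.0039^0.5))^0.6 = 2.0395 m


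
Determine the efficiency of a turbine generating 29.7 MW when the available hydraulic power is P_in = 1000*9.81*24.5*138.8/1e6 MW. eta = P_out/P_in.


P_in = 1000 * 9.81 * 24.5 * 138.8 / 1e6 = 33.3599 MW
eta = 29.7 / 33.3599 = 0.8903


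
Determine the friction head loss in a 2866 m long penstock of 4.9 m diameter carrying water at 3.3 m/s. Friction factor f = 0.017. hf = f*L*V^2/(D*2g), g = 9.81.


hf = 0.017 * 2866 * 3.3^2 / (4.9 * 2 * 9.81) = 5.5190 m


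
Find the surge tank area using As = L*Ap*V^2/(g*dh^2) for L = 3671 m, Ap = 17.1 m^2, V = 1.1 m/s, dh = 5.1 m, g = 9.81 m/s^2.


As = 3671 * 17.1 * 1.1^2 / (9.81 * 5.1^2) = 297.6847 m^2


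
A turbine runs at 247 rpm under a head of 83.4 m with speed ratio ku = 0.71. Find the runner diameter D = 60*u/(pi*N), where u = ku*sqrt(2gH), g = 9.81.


u = 0.71 * sqrt(2*9.81*83.4) = 28.7204 m/s
D = 60 * 28.7204 / (pi * 247) = 2.2207 m


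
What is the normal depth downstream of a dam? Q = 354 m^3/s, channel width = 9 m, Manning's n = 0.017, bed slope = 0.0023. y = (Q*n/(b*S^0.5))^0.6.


y = (354 * 0.017 / (9 * 0.0023^0.5))^0.6 = 4.8597 m


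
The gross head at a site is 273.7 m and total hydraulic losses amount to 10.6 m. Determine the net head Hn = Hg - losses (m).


Hn = 273.7 - 10.6 = 263.1000 m


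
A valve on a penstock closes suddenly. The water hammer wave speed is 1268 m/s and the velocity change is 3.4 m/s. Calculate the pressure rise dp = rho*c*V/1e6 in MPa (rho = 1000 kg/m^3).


dp = 1000 * 1268 * 3.4 / 1e6 = 4.3112 MPa


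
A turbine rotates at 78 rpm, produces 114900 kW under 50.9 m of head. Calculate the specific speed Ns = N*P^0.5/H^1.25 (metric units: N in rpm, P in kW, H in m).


Ns = 78 * 114900^0.5 / 50.9^1.25 = 194.4721


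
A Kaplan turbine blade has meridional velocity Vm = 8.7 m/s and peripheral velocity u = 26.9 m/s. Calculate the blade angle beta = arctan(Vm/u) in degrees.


beta = arctan(8.7 / 26.9) = 17.9222 degrees


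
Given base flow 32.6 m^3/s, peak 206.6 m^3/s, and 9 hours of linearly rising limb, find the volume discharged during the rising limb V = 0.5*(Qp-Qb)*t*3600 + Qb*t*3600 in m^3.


V = 0.5*(206.6 - 32.6)*9*3600 + 32.6*9*3600 = 3.8750e+06 m^3


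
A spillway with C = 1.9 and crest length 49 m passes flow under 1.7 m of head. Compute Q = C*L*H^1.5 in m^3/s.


Q = 1.9 * 49 * 1.7^1.5 = 206.3588 m^3/s


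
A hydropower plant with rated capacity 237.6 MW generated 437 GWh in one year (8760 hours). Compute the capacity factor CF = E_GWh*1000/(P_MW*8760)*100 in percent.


CF = 437 * 1000 / (237.6 * 8760) * 100 = 20.9957 %


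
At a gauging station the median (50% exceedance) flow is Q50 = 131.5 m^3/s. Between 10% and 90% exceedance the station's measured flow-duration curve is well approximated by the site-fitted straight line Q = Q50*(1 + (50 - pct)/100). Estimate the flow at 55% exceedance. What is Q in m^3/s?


Q = 131.5 * (1 + (50 - 55)/100) = 124.9250 m^3/s


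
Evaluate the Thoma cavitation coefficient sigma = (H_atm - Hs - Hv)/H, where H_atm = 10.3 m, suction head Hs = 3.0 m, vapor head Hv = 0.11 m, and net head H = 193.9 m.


sigma = (10.3 - 3.0 - 0.11) / 193.9 = 0.0371


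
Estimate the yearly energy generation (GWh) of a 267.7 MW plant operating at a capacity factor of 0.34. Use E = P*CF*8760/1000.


E = 267.7 * 0.34 * 8760 / 1000 = 797.3177 GWh


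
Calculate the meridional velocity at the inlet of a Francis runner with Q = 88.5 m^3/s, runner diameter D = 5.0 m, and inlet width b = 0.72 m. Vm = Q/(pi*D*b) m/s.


Vm = 88.5 / (pi * 5.0 * 0.72) = 7.8251 m/s


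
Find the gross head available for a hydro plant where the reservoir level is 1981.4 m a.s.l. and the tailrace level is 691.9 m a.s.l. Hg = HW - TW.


Hg = 1981.4 - 691.9 = 1289.5000 m


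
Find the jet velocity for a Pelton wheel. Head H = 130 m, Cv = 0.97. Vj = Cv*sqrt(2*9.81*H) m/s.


Vj = 0.97 * sqrt(2*9.81*130) = 48.9884 m/s


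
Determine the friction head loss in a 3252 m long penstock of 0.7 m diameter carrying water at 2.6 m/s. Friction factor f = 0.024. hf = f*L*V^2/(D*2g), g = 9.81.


hf = 0.024 * 3252 * 2.6^2 / (0.7 * 2 * 9.81) = 38.4159 m


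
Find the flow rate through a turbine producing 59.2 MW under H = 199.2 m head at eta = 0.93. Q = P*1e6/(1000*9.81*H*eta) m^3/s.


Q = 59.2 * 1e6 / (1000 * 9.81 * 199.2 * 0.93) = 32.5747 m^3/s


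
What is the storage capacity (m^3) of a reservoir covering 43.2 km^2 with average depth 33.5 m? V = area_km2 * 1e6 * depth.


V = 43.2 * 1e6 * 33.5 = 1.4472e+09 m^3


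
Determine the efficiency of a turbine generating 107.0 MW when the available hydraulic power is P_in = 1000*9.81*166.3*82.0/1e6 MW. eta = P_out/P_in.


P_in = 1000 * 9.81 * 166.3 * 82.0 / 1e6 = 133.7750 MW
eta = 107.0 / 133.7750 = 0.7999


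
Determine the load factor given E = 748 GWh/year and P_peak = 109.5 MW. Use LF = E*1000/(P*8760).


LF = 748 * 1000 / (109.5 * 8760) = 0.7798


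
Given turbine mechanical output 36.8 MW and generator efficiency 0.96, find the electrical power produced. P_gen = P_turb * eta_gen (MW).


P_gen = 36.8 * 0.96 = 35.3280 MW


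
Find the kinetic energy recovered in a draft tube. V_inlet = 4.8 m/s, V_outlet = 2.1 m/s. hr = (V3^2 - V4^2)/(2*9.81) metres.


hr = (4.8^2 - 2.1^2) / (2*9.81) = 0.9495 m


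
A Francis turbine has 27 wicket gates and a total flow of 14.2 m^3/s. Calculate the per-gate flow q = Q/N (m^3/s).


q = 14.2 / 27 = 0.5259 m^3/s


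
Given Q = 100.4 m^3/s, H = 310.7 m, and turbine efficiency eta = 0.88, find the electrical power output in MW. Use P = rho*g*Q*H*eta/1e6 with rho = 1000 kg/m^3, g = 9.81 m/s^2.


P = 1000 * 9.81 * 100.4 * 310.7 * 0.88 / 1e6 = 269.2940 MW


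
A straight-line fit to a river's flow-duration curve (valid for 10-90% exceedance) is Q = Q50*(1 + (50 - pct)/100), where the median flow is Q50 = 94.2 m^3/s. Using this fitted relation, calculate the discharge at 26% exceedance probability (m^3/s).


Q = 94.2 * (1 + (50 - 26)/100) = 116.8080 m^3/s


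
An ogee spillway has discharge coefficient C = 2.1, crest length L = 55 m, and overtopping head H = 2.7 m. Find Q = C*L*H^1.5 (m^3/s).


Q = 2.1 * 55 * 2.7^1.5 = 512.4218 m^3/s


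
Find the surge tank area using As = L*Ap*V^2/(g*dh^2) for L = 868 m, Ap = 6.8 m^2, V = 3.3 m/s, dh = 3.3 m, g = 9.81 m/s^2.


As = 868 * 6.8 * 3.3^2 / (9.81 * 3.3^2) = 601.6718 m^2


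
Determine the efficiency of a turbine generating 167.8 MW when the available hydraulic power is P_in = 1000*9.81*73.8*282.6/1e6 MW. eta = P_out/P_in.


P_in = 1000 * 9.81 * 73.8 * 282.6 / 1e6 = 204.5962 MW
eta = 167.8 / 204.5962 = 0.8202


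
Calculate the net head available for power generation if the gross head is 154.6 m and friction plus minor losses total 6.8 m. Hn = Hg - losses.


Hn = 154.6 - 6.8 = 147.8000 m


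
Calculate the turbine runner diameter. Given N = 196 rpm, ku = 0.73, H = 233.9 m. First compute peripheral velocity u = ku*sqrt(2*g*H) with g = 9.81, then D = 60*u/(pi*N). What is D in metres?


u = 0.73 * sqrt(2*9.81*233.9) = 49.4524 m/s
D = 60 * 49.4524 / (pi * 196) = 4.8187 m


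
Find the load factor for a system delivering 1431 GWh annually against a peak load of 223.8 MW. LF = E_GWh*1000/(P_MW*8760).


LF = 1431 * 1000 / (223.8 * 8760) = 0.7299


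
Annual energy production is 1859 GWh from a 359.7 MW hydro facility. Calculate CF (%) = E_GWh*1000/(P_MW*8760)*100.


CF = 1859 * 1000 / (359.7 * 8760) * 100 = 58.9977 %


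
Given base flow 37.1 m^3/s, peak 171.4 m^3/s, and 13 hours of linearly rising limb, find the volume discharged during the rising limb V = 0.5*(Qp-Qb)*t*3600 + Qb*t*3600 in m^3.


V = 0.5*(171.4 - 37.1)*13*3600 + 37.1*13*3600 = 4.8789e+06 m^3


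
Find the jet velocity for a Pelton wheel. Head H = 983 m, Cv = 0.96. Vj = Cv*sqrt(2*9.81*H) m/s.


Vj = 0.96 * sqrt(2*9.81*983) = 133.3207 m/s


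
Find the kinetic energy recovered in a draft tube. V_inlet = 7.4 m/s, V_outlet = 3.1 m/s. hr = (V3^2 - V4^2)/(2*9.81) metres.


hr = (7.4^2 - 3.1^2) / (2*9.81) = 2.3012 m


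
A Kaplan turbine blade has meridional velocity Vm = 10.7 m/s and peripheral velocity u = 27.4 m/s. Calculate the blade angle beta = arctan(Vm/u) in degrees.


beta = arctan(10.7 / 27.4) = 21.3312 degrees


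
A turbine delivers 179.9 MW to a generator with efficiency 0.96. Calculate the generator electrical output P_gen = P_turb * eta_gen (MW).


P_gen = 179.9 * 0.96 = 172.7040 MW


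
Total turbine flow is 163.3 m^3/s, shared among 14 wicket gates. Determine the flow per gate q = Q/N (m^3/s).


q = 163.3 / 14 = 11.6643 m^3/s


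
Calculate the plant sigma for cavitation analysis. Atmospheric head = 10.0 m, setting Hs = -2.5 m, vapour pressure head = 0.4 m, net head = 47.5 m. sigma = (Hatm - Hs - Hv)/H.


sigma = (10.0 - (-2.5) - 0.4) / 47.5 = 0.2547


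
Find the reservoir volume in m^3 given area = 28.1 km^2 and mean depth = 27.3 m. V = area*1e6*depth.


V = 28.1 * 1e6 * 27.3 = 7.6713e+08 m^3


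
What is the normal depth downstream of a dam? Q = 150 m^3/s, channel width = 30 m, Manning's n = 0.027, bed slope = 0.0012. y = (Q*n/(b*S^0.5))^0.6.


y = (150 * 0.027 / (30 * 0.0012^0.5))^0.6 = 2.2618 m


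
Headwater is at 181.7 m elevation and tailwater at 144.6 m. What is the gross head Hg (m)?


Hg = 181.7 - 144.6 = 37.1000 m


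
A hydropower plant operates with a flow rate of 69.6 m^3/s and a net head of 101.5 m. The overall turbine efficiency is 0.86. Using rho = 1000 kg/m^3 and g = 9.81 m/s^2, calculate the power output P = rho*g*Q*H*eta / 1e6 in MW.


P = 1000 * 9.81 * 69.6 * 101.5 * 0.86 / 1e6 = 59.5995 MW


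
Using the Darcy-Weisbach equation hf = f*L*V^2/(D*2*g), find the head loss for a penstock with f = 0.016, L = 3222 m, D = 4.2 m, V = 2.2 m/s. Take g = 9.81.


hf = 0.016 * 3222 * 2.2^2 / (4.2 * 2 * 9.81) = 3.0279 m


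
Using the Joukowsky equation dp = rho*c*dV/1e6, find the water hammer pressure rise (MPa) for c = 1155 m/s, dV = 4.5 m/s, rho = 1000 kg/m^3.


dp = 1000 * 1155 * 4.5 / 1e6 = 5.1975 MPa


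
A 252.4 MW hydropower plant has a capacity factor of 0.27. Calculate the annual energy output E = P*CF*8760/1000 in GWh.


E = 252.4 * 0.27 * 8760 / 1000 = 596.9765 GWh


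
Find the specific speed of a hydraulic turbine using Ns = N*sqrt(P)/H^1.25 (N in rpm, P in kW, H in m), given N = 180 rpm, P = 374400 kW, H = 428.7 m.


Ns = 180 * 374400^0.5 / 428.7^1.25 = 56.4610


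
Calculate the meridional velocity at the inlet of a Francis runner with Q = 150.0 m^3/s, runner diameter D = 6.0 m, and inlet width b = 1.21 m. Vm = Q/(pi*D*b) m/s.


Vm = 150.0 / (pi * 6.0 * 1.21) = 6.5767 m/s


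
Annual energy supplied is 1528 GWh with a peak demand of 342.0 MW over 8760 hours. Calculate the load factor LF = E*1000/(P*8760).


LF = 1528 * 1000 / (342.0 * 8760) = 0.5100


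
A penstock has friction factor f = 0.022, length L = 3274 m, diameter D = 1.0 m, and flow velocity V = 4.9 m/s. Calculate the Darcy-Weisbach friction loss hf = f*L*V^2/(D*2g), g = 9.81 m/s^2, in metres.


hf = 0.022 * 3274 * 4.9^2 / (1.0 * 2 * 9.81) = 88.1444 m


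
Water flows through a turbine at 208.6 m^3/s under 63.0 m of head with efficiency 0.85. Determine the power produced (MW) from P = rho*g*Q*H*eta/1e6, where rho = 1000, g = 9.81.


P = 1000 * 9.81 * 208.6 * 63.0 * 0.85 / 1e6 = 109.5829 MW


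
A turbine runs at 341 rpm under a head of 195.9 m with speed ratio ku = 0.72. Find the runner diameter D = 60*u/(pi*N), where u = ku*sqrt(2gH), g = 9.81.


u = 0.72 * sqrt(2*9.81*195.9) = 44.6374 m/s
D = 60 * 44.6374 / (pi * 341) = 2.5000 m


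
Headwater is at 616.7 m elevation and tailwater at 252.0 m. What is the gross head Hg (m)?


Hg = 616.7 - 252.0 = 364.7000 m


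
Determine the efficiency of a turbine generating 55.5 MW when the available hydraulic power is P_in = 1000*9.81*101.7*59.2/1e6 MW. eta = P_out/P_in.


P_in = 1000 * 9.81 * 101.7 * 59.2 / 1e6 = 59.0625 MW
eta = 55.5 / 59.0625 = 0.9397


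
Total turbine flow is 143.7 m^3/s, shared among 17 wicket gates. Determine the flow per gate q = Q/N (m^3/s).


q = 143.7 / 17 = 8.4529 m^3/s


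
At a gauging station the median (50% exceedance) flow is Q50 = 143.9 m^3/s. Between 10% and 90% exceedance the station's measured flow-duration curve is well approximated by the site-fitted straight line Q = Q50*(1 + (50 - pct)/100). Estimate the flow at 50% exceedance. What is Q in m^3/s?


Q = 143.9 * (1 + (50 - 50)/100) = 143.9000 m^3/s


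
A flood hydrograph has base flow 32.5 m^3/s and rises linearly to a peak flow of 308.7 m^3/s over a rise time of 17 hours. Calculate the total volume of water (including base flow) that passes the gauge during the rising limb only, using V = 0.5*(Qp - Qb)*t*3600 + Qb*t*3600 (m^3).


V = 0.5*(308.7 - 32.5)*17*3600 + 32.5*17*3600 = 1.0441e+07 m^3


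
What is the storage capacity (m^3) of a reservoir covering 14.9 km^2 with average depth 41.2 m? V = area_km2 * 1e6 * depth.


V = 14.9 * 1e6 * 41.2 = 6.1388e+08 m^3


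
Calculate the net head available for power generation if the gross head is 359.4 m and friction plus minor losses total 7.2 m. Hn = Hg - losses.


Hn = 359.4 - 7.2 = 352.2000 m


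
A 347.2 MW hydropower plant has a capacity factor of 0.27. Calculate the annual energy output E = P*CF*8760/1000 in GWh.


E = 347.2 * 0.27 * 8760 / 1000 = 821.1974 GWh


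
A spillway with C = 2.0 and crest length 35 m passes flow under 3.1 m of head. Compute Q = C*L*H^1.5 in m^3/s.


Q = 2.0 * 35 * 3.1^1.5 = 382.0679 m^3/s


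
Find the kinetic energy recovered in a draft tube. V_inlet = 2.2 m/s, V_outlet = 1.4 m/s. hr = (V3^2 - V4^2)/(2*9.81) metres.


hr = (2.2^2 - 1.4^2) / (2*9.81) = 0.1468 m


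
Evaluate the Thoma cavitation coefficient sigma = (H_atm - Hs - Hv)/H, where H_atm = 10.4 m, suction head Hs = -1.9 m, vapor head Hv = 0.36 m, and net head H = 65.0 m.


sigma = (10.4 - (-1.9) - 0.36) / 65.0 = 0.1837


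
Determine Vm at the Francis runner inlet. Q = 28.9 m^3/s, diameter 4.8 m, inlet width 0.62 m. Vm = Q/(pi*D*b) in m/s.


Vm = 28.9 / (pi * 4.8 * 0.62) = 3.0911 m/s


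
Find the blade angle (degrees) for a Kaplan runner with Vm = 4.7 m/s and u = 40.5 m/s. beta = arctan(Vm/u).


beta = arctan(4.7 / 40.5) = 6.6195 degrees


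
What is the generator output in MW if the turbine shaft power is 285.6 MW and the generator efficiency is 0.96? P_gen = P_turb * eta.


P_gen = 285.6 * 0.96 = 274.1760 MW


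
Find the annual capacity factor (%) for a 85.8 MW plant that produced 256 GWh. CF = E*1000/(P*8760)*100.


CF = 256 * 1000 / (85.8 * 8760) * 100 = 34.0603 %


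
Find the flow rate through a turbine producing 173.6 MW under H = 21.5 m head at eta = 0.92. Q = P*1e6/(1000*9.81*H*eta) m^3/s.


Q = 173.6 * 1e6 / (1000 * 9.81 * 21.5 * 0.92) = 894.6526 m^3/s


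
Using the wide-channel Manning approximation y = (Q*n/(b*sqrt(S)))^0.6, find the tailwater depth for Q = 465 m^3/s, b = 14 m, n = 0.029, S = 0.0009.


y = (465 * 0.029 / (14 * 0.0009^0.5))^0.6 = 8.0161 m


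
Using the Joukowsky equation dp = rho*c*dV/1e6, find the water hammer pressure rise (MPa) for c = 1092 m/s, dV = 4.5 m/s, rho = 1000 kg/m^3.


dp = 1000 * 1092 * 4.5 / 1e6 = 4.9140 MPa


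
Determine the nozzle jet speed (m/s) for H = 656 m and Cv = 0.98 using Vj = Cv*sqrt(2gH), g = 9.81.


Vj = 0.98 * sqrt(2*9.81*656) = 111.1802 m/s


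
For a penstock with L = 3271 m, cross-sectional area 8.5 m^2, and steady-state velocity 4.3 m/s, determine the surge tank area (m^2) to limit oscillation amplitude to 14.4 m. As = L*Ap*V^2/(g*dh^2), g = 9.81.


As = 3271 * 8.5 * 4.3^2 / (9.81 * 14.4^2) = 252.7216 m^2


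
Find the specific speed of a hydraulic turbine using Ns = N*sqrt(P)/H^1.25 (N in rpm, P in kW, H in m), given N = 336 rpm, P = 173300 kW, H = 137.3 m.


Ns = 336 * 173300^0.5 / 137.3^1.25 = 297.6120


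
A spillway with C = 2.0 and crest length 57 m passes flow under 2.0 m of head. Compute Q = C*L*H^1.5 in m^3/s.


Q = 2.0 * 57 * 2.0^1.5 = 322.4407 m^3/s


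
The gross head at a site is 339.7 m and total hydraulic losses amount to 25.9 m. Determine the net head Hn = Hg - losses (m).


Hn = 339.7 - 25.9 = 313.8000 m


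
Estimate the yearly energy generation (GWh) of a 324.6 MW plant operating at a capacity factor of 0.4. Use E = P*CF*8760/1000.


E = 324.6 * 0.4 * 8760 / 1000 = 1137.3984 GWh


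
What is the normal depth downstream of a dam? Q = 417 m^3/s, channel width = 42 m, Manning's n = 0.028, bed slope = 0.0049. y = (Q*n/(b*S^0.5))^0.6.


y = (417 * 0.028 / (42 * 0.0049^0.5))^0.6 = 2.2875 m


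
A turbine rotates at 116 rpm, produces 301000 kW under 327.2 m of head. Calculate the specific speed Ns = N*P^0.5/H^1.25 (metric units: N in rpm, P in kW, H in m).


Ns = 116 * 301000^0.5 / 327.2^1.25 = 45.7325


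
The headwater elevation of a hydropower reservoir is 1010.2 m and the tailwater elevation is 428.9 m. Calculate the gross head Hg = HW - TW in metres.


Hg = 1010.2 - 428.9 = 581.3000 m


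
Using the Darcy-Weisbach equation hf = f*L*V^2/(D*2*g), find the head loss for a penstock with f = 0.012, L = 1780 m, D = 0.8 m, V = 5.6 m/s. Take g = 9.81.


hf = 0.012 * 1780 * 5.6^2 / (0.8 * 2 * 9.81) = 42.6765 m


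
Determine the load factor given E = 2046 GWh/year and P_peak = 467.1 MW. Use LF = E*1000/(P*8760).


LF = 2046 * 1000 / (467.1 * 8760) = 0.5000


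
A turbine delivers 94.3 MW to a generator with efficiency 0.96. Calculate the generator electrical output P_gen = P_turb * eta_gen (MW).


P_gen = 94.3 * 0.96 = 90.5280 MW


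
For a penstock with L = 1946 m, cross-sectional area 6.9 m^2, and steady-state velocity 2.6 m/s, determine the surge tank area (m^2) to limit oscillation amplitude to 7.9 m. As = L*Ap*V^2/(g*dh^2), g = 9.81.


As = 1946 * 6.9 * 2.6^2 / (9.81 * 7.9^2) = 148.2571 m^2


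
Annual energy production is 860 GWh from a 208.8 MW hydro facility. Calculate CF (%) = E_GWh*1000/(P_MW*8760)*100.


CF = 860 * 1000 / (208.8 * 8760) * 100 = 47.0180 %


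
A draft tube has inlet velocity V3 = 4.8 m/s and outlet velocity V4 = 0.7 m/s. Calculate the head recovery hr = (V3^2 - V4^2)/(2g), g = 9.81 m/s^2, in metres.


hr = (4.8^2 - 0.7^2) / (2*9.81) = 1.1493 m


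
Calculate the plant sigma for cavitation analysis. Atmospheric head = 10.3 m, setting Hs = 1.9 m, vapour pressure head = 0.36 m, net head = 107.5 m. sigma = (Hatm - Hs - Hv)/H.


sigma = (10.3 - 1.9 - 0.36) / 107.5 = 0.0748


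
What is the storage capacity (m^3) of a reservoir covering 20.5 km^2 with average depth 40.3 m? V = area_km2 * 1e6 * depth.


V = 20.5 * 1e6 * 40.3 = 8.2615e+08 m^3


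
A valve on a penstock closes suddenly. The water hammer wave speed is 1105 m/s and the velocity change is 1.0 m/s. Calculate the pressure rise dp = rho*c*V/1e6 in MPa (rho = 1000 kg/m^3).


dp = 1000 * 1105 * 1.0 / 1e6 = 1.1050 MPa


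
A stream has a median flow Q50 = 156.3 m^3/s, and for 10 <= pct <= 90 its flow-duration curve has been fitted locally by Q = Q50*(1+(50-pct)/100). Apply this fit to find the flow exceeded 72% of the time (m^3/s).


Q = 156.3 * (1 + (50 - 72)/100) = 121.9140 m^3/s


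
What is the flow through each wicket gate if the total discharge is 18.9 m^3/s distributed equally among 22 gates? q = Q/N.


q = 18.9 / 22 = 0.8591 m^3/s


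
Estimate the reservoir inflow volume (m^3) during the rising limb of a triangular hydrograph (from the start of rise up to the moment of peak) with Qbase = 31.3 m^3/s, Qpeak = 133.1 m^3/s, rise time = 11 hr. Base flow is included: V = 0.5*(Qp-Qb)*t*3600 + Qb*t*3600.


V = 0.5*(133.1 - 31.3)*11*3600 + 31.3*11*3600 = 3.2551e+06 m^3


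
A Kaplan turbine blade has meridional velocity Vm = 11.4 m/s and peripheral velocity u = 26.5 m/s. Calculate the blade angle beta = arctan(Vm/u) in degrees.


beta = arctan(11.4 / 26.5) = 23.2768 degrees


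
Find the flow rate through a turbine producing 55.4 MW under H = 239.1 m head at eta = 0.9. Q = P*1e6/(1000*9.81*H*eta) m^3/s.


Q = 55.4 * 1e6 / (1000 * 9.81 * 239.1 * 0.9) = 26.2433 m^3/s


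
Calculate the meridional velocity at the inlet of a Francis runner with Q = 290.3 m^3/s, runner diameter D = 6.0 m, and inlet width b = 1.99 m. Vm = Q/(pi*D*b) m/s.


Vm = 290.3 / (pi * 6.0 * 1.99) = 7.7391 m/s


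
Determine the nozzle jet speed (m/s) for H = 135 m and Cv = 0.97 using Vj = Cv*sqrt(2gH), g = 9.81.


Vj = 0.97 * sqrt(2*9.81*135) = 49.9216 m/s


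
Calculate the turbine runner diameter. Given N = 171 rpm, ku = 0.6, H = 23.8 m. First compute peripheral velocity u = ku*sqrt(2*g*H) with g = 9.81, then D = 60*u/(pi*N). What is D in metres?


u = 0.6 * sqrt(2*9.81*23.8) = 12.9655 m/s
D = 60 * 12.9655 / (pi * 171) = 1.4481 m


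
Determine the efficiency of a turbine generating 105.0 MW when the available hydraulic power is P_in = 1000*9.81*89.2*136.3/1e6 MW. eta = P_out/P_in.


P_in = 1000 * 9.81 * 89.2 * 136.3 / 1e6 = 119.2696 MW
eta = 105.0 / 119.2696 = 0.8804


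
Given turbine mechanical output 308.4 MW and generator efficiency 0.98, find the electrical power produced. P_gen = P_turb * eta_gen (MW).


P_gen = 308.4 * 0.98 = 302.2320 MW


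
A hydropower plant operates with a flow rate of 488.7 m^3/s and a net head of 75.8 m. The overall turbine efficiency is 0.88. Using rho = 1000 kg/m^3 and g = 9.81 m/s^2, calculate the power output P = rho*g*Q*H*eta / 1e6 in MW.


P = 1000 * 9.81 * 488.7 * 75.8 * 0.88 / 1e6 = 319.7888 MW


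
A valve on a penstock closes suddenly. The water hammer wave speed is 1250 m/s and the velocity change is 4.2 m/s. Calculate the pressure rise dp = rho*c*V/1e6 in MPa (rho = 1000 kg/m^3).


dp = 1000 * 1250 * 4.2 / 1e6 = 5.2500 MPa


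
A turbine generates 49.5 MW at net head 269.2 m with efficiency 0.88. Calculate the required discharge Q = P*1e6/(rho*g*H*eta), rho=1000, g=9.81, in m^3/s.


Q = 49.5 * 1e6 / (1000 * 9.81 * 269.2 * 0.88) = 21.2999 m^3/s


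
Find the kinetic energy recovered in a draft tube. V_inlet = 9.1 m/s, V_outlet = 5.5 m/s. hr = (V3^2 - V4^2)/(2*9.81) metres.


hr = (9.1^2 - 5.5^2) / (2*9.81) = 2.6789 m


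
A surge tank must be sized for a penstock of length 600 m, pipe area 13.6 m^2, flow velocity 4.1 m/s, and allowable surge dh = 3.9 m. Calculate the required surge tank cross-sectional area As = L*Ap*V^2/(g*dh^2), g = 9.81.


As = 600 * 13.6 * 4.1^2 / (9.81 * 3.9^2) = 919.3051 m^2


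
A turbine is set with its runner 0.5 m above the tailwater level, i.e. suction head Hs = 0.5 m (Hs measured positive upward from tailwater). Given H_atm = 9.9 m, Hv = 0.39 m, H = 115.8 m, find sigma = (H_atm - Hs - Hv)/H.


sigma = (9.9 - 0.5 - 0.39) / 115.8 = 0.0778


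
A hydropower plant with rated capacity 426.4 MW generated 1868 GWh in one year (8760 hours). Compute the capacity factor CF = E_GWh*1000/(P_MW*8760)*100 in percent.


CF = 1868 * 1000 / (426.4 * 8760) * 100 = 50.0099 %


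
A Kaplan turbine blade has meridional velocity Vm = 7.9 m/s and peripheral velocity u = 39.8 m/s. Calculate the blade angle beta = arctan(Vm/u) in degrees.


beta = arctan(7.9 / 39.8) = 11.2269 degrees


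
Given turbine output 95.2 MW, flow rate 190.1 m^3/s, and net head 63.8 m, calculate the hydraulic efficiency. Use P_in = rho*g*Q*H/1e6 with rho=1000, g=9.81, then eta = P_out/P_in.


P_in = 1000 * 9.81 * 190.1 * 63.8 / 1e6 = 118.9794 MW
eta = 95.2 / 118.9794 = 0.8001


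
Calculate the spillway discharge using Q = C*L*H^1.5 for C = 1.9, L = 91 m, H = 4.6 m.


Q = 1.9 * 91 * 4.6^1.5 = 1705.8143 m^3/s


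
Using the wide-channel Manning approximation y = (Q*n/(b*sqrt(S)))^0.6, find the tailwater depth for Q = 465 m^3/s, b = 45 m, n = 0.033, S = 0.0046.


y = (465 * 0.033 / (45 * 0.0046^0.5))^0.6 = 2.6353 m


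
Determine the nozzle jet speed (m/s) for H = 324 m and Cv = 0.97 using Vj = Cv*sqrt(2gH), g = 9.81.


Vj = 0.97 * sqrt(2*9.81*324) = 77.3381 m/s


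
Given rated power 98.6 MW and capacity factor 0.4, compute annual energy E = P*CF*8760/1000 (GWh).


E = 98.6 * 0.4 * 8760 / 1000 = 345.4944 GWh


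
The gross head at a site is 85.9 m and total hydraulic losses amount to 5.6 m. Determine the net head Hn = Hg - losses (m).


Hn = 85.9 - 5.6 = 80.3000 m


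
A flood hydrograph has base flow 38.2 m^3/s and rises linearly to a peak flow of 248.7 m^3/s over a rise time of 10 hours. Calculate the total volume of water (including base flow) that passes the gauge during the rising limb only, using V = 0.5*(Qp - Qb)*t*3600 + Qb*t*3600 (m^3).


V = 0.5*(248.7 - 38.2)*10*3600 + 38.2*10*3600 = 5.1642e+06 m^3


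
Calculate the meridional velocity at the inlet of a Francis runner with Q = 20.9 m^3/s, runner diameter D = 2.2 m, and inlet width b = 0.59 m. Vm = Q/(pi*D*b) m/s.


Vm = 20.9 / (pi * 2.2 * 0.59) = 5.1253 m/s


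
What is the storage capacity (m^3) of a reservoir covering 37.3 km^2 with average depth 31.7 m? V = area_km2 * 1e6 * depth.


V = 37.3 * 1e6 * 31.7 = 1.1824e+09 m^3


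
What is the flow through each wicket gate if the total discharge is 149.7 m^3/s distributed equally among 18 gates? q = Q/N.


q = 149.7 / 18 = 8.3167 m^3/s


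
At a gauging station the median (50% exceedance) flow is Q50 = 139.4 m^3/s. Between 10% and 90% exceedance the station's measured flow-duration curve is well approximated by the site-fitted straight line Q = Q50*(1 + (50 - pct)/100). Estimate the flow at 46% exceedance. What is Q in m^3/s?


Q = 139.4 * (1 + (50 - 46)/100) = 144.9760 m^3/s


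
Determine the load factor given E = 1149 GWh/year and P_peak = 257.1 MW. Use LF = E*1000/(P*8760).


LF = 1149 * 1000 / (257.1 * 8760) = 0.5102


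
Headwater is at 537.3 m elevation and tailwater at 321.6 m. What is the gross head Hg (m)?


Hg = 537.3 - 321.6 = 215.7000 m


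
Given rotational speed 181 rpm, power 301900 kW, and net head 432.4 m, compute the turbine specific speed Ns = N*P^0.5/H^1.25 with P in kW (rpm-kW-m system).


Ns = 181 * 301900^0.5 / 432.4^1.25 = 50.4374


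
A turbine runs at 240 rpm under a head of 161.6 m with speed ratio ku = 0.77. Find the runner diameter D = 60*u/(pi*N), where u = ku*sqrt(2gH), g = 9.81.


u = 0.77 * sqrt(2*9.81*161.6) = 43.3572 m/s
D = 60 * 43.3572 / (pi * 240) = 3.4503 m


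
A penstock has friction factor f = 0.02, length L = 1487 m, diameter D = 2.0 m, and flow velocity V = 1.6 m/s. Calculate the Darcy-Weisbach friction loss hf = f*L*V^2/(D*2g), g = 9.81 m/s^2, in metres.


hf = 0.02 * 1487 * 1.6^2 / (2.0 * 2 * 9.81) = 1.9402 m


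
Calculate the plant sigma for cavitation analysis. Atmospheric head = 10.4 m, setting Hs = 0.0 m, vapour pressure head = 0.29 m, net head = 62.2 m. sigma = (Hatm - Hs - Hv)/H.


sigma = (10.4 - 0.0 - 0.29) / 62.2 = 0.1625


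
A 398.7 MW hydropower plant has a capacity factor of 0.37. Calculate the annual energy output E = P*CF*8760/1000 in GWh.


E = 398.7 * 0.37 * 8760 / 1000 = 1292.2664 GWh


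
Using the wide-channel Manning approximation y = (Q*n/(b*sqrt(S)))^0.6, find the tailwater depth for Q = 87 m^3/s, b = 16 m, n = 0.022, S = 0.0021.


y = (87 * 0.022 / (16 * 0.0021^0.5))^0.6 = 1.7784 m


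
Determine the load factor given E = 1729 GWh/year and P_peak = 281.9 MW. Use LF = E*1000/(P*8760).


LF = 1729 * 1000 / (281.9 * 8760) = 0.7002


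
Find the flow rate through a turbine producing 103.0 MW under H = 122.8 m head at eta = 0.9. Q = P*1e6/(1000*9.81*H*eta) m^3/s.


Q = 103.0 * 1e6 / (1000 * 9.81 * 122.8 * 0.9) = 95.0008 m^3/s


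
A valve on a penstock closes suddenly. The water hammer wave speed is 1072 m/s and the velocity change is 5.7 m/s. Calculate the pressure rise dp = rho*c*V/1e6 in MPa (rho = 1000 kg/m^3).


dp = 1000 * 1072 * 5.7 / 1e6 = 6.1104 MPa


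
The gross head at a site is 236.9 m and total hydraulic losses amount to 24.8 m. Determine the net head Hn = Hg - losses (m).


Hn = 236.9 - 24.8 = 212.1000 m


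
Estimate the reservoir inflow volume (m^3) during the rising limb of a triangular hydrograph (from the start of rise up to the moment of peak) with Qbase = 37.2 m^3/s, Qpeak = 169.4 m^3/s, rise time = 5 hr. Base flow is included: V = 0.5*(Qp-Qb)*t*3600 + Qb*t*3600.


V = 0.5*(169.4 - 37.2)*5*3600 + 37.2*5*3600 = 1.8594e+06 m^3
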